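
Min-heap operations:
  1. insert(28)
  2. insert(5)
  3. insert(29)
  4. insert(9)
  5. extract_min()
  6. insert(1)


insert(28) -> [28]
insert(5) -> [5, 28]
insert(29) -> [5, 28, 29]
insert(9) -> [5, 9, 29, 28]
extract_min()->5, [9, 28, 29]
insert(1) -> [1, 9, 29, 28]

Final heap: [1, 9, 29, 28]


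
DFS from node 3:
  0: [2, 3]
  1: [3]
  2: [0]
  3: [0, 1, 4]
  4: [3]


Visit 3, push [4, 1, 0]
Visit 0, push [2]
Visit 2, push []
Visit 1, push []
Visit 4, push []

DFS order: [3, 0, 2, 1, 4]


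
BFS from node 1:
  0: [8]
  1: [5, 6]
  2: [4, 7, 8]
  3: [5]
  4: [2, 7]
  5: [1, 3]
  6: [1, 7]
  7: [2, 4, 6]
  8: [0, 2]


Visit 1, enqueue [5, 6]
Visit 5, enqueue [3]
Visit 6, enqueue [7]
Visit 3, enqueue []
Visit 7, enqueue [2, 4]
Visit 2, enqueue [8]
Visit 4, enqueue []
Visit 8, enqueue [0]
Visit 0, enqueue []

BFS order: [1, 5, 6, 3, 7, 2, 4, 8, 0]


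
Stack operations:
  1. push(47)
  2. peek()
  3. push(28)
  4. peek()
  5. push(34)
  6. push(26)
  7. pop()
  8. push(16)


push(47) -> [47]
peek()->47
push(28) -> [47, 28]
peek()->28
push(34) -> [47, 28, 34]
push(26) -> [47, 28, 34, 26]
pop()->26, [47, 28, 34]
push(16) -> [47, 28, 34, 16]

Final stack: [47, 28, 34, 16]


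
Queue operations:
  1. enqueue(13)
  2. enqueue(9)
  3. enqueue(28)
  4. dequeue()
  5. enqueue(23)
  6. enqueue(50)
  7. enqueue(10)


enqueue(13) -> [13]
enqueue(9) -> [13, 9]
enqueue(28) -> [13, 9, 28]
dequeue()->13, [9, 28]
enqueue(23) -> [9, 28, 23]
enqueue(50) -> [9, 28, 23, 50]
enqueue(10) -> [9, 28, 23, 50, 10]

Final queue: [9, 28, 23, 50, 10]


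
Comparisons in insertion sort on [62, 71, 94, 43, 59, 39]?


Algorithm: insertion sort
Input: [62, 71, 94, 43, 59, 39]
Sorted: [39, 43, 59, 62, 71, 94]

14


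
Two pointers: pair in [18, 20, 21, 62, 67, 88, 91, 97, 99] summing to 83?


lo=0(18)+hi=8(99)=117
lo=0(18)+hi=7(97)=115
lo=0(18)+hi=6(91)=109
lo=0(18)+hi=5(88)=106
lo=0(18)+hi=4(67)=85
lo=0(18)+hi=3(62)=80
lo=1(20)+hi=3(62)=82
lo=2(21)+hi=3(62)=83

Yes: 21+62=83


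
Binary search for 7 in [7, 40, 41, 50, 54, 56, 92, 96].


Step 1: lo=0, hi=7, mid=3, val=50
Step 2: lo=0, hi=2, mid=1, val=40
Step 3: lo=0, hi=0, mid=0, val=7

Found at index 0


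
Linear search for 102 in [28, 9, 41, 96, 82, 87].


i=0: 28!=102
i=1: 9!=102
i=2: 41!=102
i=3: 96!=102
i=4: 82!=102
i=5: 87!=102

Not found, 6 comps


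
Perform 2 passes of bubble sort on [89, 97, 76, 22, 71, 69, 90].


Initial: [89, 97, 76, 22, 71, 69, 90]
Pass 1: [89, 76, 22, 71, 69, 90, 97] (5 swaps)
Pass 2: [76, 22, 71, 69, 89, 90, 97] (4 swaps)

After 2 passes: [76, 22, 71, 69, 89, 90, 97]


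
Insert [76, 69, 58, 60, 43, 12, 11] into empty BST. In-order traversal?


Insert 76: root
Insert 69: L from 76
Insert 58: L from 76 -> L from 69
Insert 60: L from 76 -> L from 69 -> R from 58
Insert 43: L from 76 -> L from 69 -> L from 58
Insert 12: L from 76 -> L from 69 -> L from 58 -> L from 43
Insert 11: L from 76 -> L from 69 -> L from 58 -> L from 43 -> L from 12

In-order: [11, 12, 43, 58, 60, 69, 76]


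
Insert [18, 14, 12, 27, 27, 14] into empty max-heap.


Insert 18: [18]
Insert 14: [18, 14]
Insert 12: [18, 14, 12]
Insert 27: [27, 18, 12, 14]
Insert 27: [27, 27, 12, 14, 18]
Insert 14: [27, 27, 14, 14, 18, 12]

Final heap: [27, 27, 14, 14, 18, 12]


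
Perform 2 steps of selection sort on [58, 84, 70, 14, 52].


Initial: [58, 84, 70, 14, 52]
Step 1: min=14 at 3
  Swap: [14, 84, 70, 58, 52]
Step 2: min=52 at 4
  Swap: [14, 52, 70, 58, 84]

After 2 steps: [14, 52, 70, 58, 84]


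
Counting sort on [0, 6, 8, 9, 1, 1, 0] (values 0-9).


Input: [0, 6, 8, 9, 1, 1, 0]
Counts: [2, 2, 0, 0, 0, 0, 1, 0, 1, 1]

Sorted: [0, 0, 1, 1, 6, 8, 9]


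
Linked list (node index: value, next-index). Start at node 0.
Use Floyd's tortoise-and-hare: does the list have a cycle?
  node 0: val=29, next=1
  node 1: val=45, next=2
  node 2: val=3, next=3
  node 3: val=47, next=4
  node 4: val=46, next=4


Floyd's tortoise (slow, +1) and hare (fast, +2):
  init: slow=0, fast=0
  step 1: slow=1, fast=2
  step 2: slow=2, fast=4
  step 3: slow=3, fast=4
  step 4: slow=4, fast=4
  slow == fast at node 4: cycle detected

Cycle: yes


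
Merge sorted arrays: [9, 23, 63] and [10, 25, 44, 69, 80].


Take 9 from A
Take 10 from B
Take 23 from A
Take 25 from B
Take 44 from B
Take 63 from A

Merged: [9, 10, 23, 25, 44, 63, 69, 80]


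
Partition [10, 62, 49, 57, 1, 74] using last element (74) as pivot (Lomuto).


Pivot: 74
  10 <= 74: advance i (no swap)
  62 <= 74: advance i (no swap)
  49 <= 74: advance i (no swap)
  57 <= 74: advance i (no swap)
  1 <= 74: advance i (no swap)
Place pivot at 5: [10, 62, 49, 57, 1, 74]

Partitioned: [10, 62, 49, 57, 1, 74]


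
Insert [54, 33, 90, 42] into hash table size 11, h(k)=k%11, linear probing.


Insert 54: h=10 -> slot 10
Insert 33: h=0 -> slot 0
Insert 90: h=2 -> slot 2
Insert 42: h=9 -> slot 9

Table: [33, None, 90, None, None, None, None, None, None, 42, 54]


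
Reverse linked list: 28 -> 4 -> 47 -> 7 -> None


Step 1: curr=28, set curr.next=prev(None) | reversed so far: 28
Step 2: curr=4, set curr.next=prev(28) | reversed so far: 4 -> 28
Step 3: curr=47, set curr.next=prev(4) | reversed so far: 47 -> 4 -> 28
Step 4: curr=7, set curr.next=prev(47) | reversed so far: 7 -> 47 -> 4 -> 28

7 -> 47 -> 4 -> 28 -> None


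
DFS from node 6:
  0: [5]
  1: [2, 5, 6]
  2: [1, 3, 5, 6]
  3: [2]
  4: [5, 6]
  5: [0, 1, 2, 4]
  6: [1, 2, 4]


Visit 6, push [4, 2, 1]
Visit 1, push [5, 2]
Visit 2, push [5, 3]
Visit 3, push []
Visit 5, push [4, 0]
Visit 0, push []
Visit 4, push []

DFS order: [6, 1, 2, 3, 5, 0, 4]


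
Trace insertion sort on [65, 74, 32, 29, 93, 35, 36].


Initial: [65, 74, 32, 29, 93, 35, 36]
Insert 74: [65, 74, 32, 29, 93, 35, 36]
Insert 32: [32, 65, 74, 29, 93, 35, 36]
Insert 29: [29, 32, 65, 74, 93, 35, 36]
Insert 93: [29, 32, 65, 74, 93, 35, 36]
Insert 35: [29, 32, 35, 65, 74, 93, 36]
Insert 36: [29, 32, 35, 36, 65, 74, 93]

Sorted: [29, 32, 35, 36, 65, 74, 93]


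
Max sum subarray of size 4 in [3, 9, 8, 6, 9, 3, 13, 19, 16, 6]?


[0:4]: 26
[1:5]: 32
[2:6]: 26
[3:7]: 31
[4:8]: 44
[5:9]: 51
[6:10]: 54

Max: 54 at [6:10]


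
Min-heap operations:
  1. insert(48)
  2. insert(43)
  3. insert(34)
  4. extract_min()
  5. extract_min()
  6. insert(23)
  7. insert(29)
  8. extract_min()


insert(48) -> [48]
insert(43) -> [43, 48]
insert(34) -> [34, 48, 43]
extract_min()->34, [43, 48]
extract_min()->43, [48]
insert(23) -> [23, 48]
insert(29) -> [23, 48, 29]
extract_min()->23, [29, 48]

Final heap: [29, 48]


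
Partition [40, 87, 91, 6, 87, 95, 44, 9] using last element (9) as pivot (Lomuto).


Pivot: 9
  6 <= 9: swap -> [6, 87, 91, 40, 87, 95, 44, 9]
Place pivot at 1: [6, 9, 91, 40, 87, 95, 44, 87]

Partitioned: [6, 9, 91, 40, 87, 95, 44, 87]


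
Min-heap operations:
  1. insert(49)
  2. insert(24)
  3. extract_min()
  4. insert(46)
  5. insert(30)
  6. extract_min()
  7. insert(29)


insert(49) -> [49]
insert(24) -> [24, 49]
extract_min()->24, [49]
insert(46) -> [46, 49]
insert(30) -> [30, 49, 46]
extract_min()->30, [46, 49]
insert(29) -> [29, 49, 46]

Final heap: [29, 49, 46]


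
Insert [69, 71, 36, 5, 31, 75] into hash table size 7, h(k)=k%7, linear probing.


Insert 69: h=6 -> slot 6
Insert 71: h=1 -> slot 1
Insert 36: h=1, 1 probes -> slot 2
Insert 5: h=5 -> slot 5
Insert 31: h=3 -> slot 3
Insert 75: h=5, 2 probes -> slot 0

Table: [75, 71, 36, 31, None, 5, 69]


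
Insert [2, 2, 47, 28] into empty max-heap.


Insert 2: [2]
Insert 2: [2, 2]
Insert 47: [47, 2, 2]
Insert 28: [47, 28, 2, 2]

Final heap: [47, 28, 2, 2]


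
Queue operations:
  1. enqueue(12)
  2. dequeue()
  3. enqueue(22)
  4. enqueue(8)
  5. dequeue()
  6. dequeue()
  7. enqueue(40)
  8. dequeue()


enqueue(12) -> [12]
dequeue()->12, []
enqueue(22) -> [22]
enqueue(8) -> [22, 8]
dequeue()->22, [8]
dequeue()->8, []
enqueue(40) -> [40]
dequeue()->40, []

Final queue: []


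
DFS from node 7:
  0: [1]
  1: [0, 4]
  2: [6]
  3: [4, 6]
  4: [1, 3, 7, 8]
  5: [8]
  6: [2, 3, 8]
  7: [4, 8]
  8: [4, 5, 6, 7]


Visit 7, push [8, 4]
Visit 4, push [8, 3, 1]
Visit 1, push [0]
Visit 0, push []
Visit 3, push [6]
Visit 6, push [8, 2]
Visit 2, push []
Visit 8, push [5]
Visit 5, push []

DFS order: [7, 4, 1, 0, 3, 6, 2, 8, 5]


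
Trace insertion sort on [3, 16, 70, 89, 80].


Initial: [3, 16, 70, 89, 80]
Insert 16: [3, 16, 70, 89, 80]
Insert 70: [3, 16, 70, 89, 80]
Insert 89: [3, 16, 70, 89, 80]
Insert 80: [3, 16, 70, 80, 89]

Sorted: [3, 16, 70, 80, 89]


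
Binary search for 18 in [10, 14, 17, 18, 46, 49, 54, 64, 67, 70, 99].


Step 1: lo=0, hi=10, mid=5, val=49
Step 2: lo=0, hi=4, mid=2, val=17
Step 3: lo=3, hi=4, mid=3, val=18

Found at index 3


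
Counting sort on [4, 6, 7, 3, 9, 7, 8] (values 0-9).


Input: [4, 6, 7, 3, 9, 7, 8]
Counts: [0, 0, 0, 1, 1, 0, 1, 2, 1, 1]

Sorted: [3, 4, 6, 7, 7, 8, 9]


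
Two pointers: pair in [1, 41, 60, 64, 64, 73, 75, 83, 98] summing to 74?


lo=0(1)+hi=8(98)=99
lo=0(1)+hi=7(83)=84
lo=0(1)+hi=6(75)=76
lo=0(1)+hi=5(73)=74

Yes: 1+73=74


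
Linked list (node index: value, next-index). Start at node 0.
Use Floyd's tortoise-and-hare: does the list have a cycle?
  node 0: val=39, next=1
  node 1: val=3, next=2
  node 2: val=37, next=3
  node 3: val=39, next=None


Floyd's tortoise (slow, +1) and hare (fast, +2):
  init: slow=0, fast=0
  step 1: slow=1, fast=2
  step 2: fast 2->3->None, no cycle

Cycle: no


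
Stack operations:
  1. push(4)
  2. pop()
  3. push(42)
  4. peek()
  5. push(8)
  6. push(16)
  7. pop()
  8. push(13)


push(4) -> [4]
pop()->4, []
push(42) -> [42]
peek()->42
push(8) -> [42, 8]
push(16) -> [42, 8, 16]
pop()->16, [42, 8]
push(13) -> [42, 8, 13]

Final stack: [42, 8, 13]


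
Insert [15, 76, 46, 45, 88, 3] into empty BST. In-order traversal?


Insert 15: root
Insert 76: R from 15
Insert 46: R from 15 -> L from 76
Insert 45: R from 15 -> L from 76 -> L from 46
Insert 88: R from 15 -> R from 76
Insert 3: L from 15

In-order: [3, 15, 45, 46, 76, 88]


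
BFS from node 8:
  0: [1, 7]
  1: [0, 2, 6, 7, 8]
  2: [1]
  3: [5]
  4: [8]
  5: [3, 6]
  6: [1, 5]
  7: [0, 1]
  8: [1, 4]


Visit 8, enqueue [1, 4]
Visit 1, enqueue [0, 2, 6, 7]
Visit 4, enqueue []
Visit 0, enqueue []
Visit 2, enqueue []
Visit 6, enqueue [5]
Visit 7, enqueue []
Visit 5, enqueue [3]
Visit 3, enqueue []

BFS order: [8, 1, 4, 0, 2, 6, 7, 5, 3]


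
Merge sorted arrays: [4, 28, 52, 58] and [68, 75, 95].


Take 4 from A
Take 28 from A
Take 52 from A
Take 58 from A

Merged: [4, 28, 52, 58, 68, 75, 95]


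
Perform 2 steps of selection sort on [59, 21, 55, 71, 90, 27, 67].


Initial: [59, 21, 55, 71, 90, 27, 67]
Step 1: min=21 at 1
  Swap: [21, 59, 55, 71, 90, 27, 67]
Step 2: min=27 at 5
  Swap: [21, 27, 55, 71, 90, 59, 67]

After 2 steps: [21, 27, 55, 71, 90, 59, 67]


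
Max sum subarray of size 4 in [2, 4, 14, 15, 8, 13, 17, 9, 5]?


[0:4]: 35
[1:5]: 41
[2:6]: 50
[3:7]: 53
[4:8]: 47
[5:9]: 44

Max: 53 at [3:7]


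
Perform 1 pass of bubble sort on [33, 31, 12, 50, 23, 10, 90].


Initial: [33, 31, 12, 50, 23, 10, 90]
Pass 1: [31, 12, 33, 23, 10, 50, 90] (4 swaps)

After 1 pass: [31, 12, 33, 23, 10, 50, 90]


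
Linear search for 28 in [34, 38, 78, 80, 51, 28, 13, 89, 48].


i=0: 34!=28
i=1: 38!=28
i=2: 78!=28
i=3: 80!=28
i=4: 51!=28
i=5: 28==28 found!

Found at 5, 6 comps


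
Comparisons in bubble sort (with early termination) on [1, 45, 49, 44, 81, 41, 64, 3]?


Algorithm: bubble sort (with early termination)
Input: [1, 45, 49, 44, 81, 41, 64, 3]
Sorted: [1, 3, 41, 44, 45, 49, 64, 81]

28


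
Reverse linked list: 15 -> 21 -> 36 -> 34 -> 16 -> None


Step 1: curr=15, set curr.next=prev(None) | reversed so far: 15
Step 2: curr=21, set curr.next=prev(15) | reversed so far: 21 -> 15
Step 3: curr=36, set curr.next=prev(21) | reversed so far: 36 -> 21 -> 15
Step 4: curr=34, set curr.next=prev(36) | reversed so far: 34 -> 36 -> 21 -> 15
Step 5: curr=16, set curr.next=prev(34) | reversed so far: 16 -> 34 -> 36 -> 21 -> 15

16 -> 34 -> 36 -> 21 -> 15 -> None


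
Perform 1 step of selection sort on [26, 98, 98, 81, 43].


Initial: [26, 98, 98, 81, 43]
Step 1: min=26 at 0
  Swap: [26, 98, 98, 81, 43]

After 1 step: [26, 98, 98, 81, 43]


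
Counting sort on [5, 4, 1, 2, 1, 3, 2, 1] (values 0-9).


Input: [5, 4, 1, 2, 1, 3, 2, 1]
Counts: [0, 3, 2, 1, 1, 1, 0, 0, 0, 0]

Sorted: [1, 1, 1, 2, 2, 3, 4, 5]


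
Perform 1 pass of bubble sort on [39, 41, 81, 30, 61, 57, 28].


Initial: [39, 41, 81, 30, 61, 57, 28]
Pass 1: [39, 41, 30, 61, 57, 28, 81] (4 swaps)

After 1 pass: [39, 41, 30, 61, 57, 28, 81]


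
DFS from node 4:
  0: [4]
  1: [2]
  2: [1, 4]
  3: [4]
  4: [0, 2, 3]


Visit 4, push [3, 2, 0]
Visit 0, push []
Visit 2, push [1]
Visit 1, push []
Visit 3, push []

DFS order: [4, 0, 2, 1, 3]


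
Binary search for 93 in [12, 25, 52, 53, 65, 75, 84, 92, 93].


Step 1: lo=0, hi=8, mid=4, val=65
Step 2: lo=5, hi=8, mid=6, val=84
Step 3: lo=7, hi=8, mid=7, val=92
Step 4: lo=8, hi=8, mid=8, val=93

Found at index 8


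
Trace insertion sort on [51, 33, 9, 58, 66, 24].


Initial: [51, 33, 9, 58, 66, 24]
Insert 33: [33, 51, 9, 58, 66, 24]
Insert 9: [9, 33, 51, 58, 66, 24]
Insert 58: [9, 33, 51, 58, 66, 24]
Insert 66: [9, 33, 51, 58, 66, 24]
Insert 24: [9, 24, 33, 51, 58, 66]

Sorted: [9, 24, 33, 51, 58, 66]


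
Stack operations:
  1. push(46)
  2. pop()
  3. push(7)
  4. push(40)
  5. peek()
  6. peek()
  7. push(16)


push(46) -> [46]
pop()->46, []
push(7) -> [7]
push(40) -> [7, 40]
peek()->40
peek()->40
push(16) -> [7, 40, 16]

Final stack: [7, 40, 16]


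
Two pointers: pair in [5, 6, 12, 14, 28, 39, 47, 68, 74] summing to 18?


lo=0(5)+hi=8(74)=79
lo=0(5)+hi=7(68)=73
lo=0(5)+hi=6(47)=52
lo=0(5)+hi=5(39)=44
lo=0(5)+hi=4(28)=33
lo=0(5)+hi=3(14)=19
lo=0(5)+hi=2(12)=17
lo=1(6)+hi=2(12)=18

Yes: 6+12=18


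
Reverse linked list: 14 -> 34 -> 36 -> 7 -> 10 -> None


Step 1: curr=14, set curr.next=prev(None) | reversed so far: 14
Step 2: curr=34, set curr.next=prev(14) | reversed so far: 34 -> 14
Step 3: curr=36, set curr.next=prev(34) | reversed so far: 36 -> 34 -> 14
Step 4: curr=7, set curr.next=prev(36) | reversed so far: 7 -> 36 -> 34 -> 14
Step 5: curr=10, set curr.next=prev(7) | reversed so far: 10 -> 7 -> 36 -> 34 -> 14

10 -> 7 -> 36 -> 34 -> 14 -> None


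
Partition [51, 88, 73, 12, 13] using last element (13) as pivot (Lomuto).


Pivot: 13
  12 <= 13: swap -> [12, 88, 73, 51, 13]
Place pivot at 1: [12, 13, 73, 51, 88]

Partitioned: [12, 13, 73, 51, 88]


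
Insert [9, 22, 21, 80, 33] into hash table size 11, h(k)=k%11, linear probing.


Insert 9: h=9 -> slot 9
Insert 22: h=0 -> slot 0
Insert 21: h=10 -> slot 10
Insert 80: h=3 -> slot 3
Insert 33: h=0, 1 probes -> slot 1

Table: [22, 33, None, 80, None, None, None, None, None, 9, 21]


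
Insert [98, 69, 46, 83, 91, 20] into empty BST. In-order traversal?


Insert 98: root
Insert 69: L from 98
Insert 46: L from 98 -> L from 69
Insert 83: L from 98 -> R from 69
Insert 91: L from 98 -> R from 69 -> R from 83
Insert 20: L from 98 -> L from 69 -> L from 46

In-order: [20, 46, 69, 83, 91, 98]


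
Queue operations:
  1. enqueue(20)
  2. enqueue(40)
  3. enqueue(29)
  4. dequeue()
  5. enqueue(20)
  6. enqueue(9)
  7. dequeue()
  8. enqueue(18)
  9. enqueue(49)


enqueue(20) -> [20]
enqueue(40) -> [20, 40]
enqueue(29) -> [20, 40, 29]
dequeue()->20, [40, 29]
enqueue(20) -> [40, 29, 20]
enqueue(9) -> [40, 29, 20, 9]
dequeue()->40, [29, 20, 9]
enqueue(18) -> [29, 20, 9, 18]
enqueue(49) -> [29, 20, 9, 18, 49]

Final queue: [29, 20, 9, 18, 49]


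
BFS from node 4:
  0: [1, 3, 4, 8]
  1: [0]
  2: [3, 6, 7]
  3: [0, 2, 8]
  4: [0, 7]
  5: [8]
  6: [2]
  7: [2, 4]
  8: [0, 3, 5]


Visit 4, enqueue [0, 7]
Visit 0, enqueue [1, 3, 8]
Visit 7, enqueue [2]
Visit 1, enqueue []
Visit 3, enqueue []
Visit 8, enqueue [5]
Visit 2, enqueue [6]
Visit 5, enqueue []
Visit 6, enqueue []

BFS order: [4, 0, 7, 1, 3, 8, 2, 5, 6]


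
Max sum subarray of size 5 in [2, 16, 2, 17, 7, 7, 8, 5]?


[0:5]: 44
[1:6]: 49
[2:7]: 41
[3:8]: 44

Max: 49 at [1:6]


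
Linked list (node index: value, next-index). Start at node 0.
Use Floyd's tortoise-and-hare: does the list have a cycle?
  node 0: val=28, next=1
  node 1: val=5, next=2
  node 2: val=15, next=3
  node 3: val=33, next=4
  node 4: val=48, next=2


Floyd's tortoise (slow, +1) and hare (fast, +2):
  init: slow=0, fast=0
  step 1: slow=1, fast=2
  step 2: slow=2, fast=4
  step 3: slow=3, fast=3
  slow == fast at node 3: cycle detected

Cycle: yes


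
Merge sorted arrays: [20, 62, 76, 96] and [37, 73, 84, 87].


Take 20 from A
Take 37 from B
Take 62 from A
Take 73 from B
Take 76 from A
Take 84 from B
Take 87 from B

Merged: [20, 37, 62, 73, 76, 84, 87, 96]


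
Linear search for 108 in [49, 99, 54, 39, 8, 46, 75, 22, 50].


i=0: 49!=108
i=1: 99!=108
i=2: 54!=108
i=3: 39!=108
i=4: 8!=108
i=5: 46!=108
i=6: 75!=108
i=7: 22!=108
i=8: 50!=108

Not found, 9 comps


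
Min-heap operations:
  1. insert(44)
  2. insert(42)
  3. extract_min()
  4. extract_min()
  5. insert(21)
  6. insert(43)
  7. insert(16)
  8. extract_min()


insert(44) -> [44]
insert(42) -> [42, 44]
extract_min()->42, [44]
extract_min()->44, []
insert(21) -> [21]
insert(43) -> [21, 43]
insert(16) -> [16, 43, 21]
extract_min()->16, [21, 43]

Final heap: [21, 43]


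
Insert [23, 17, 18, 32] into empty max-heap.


Insert 23: [23]
Insert 17: [23, 17]
Insert 18: [23, 17, 18]
Insert 32: [32, 23, 18, 17]

Final heap: [32, 23, 18, 17]


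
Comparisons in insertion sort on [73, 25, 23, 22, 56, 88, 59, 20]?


Algorithm: insertion sort
Input: [73, 25, 23, 22, 56, 88, 59, 20]
Sorted: [20, 22, 23, 25, 56, 59, 73, 88]

19


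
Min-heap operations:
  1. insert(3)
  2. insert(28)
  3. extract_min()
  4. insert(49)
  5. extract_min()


insert(3) -> [3]
insert(28) -> [3, 28]
extract_min()->3, [28]
insert(49) -> [28, 49]
extract_min()->28, [49]

Final heap: [49]


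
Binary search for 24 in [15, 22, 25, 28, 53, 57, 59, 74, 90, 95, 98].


Step 1: lo=0, hi=10, mid=5, val=57
Step 2: lo=0, hi=4, mid=2, val=25
Step 3: lo=0, hi=1, mid=0, val=15
Step 4: lo=1, hi=1, mid=1, val=22

Not found


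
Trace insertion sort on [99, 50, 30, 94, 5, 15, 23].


Initial: [99, 50, 30, 94, 5, 15, 23]
Insert 50: [50, 99, 30, 94, 5, 15, 23]
Insert 30: [30, 50, 99, 94, 5, 15, 23]
Insert 94: [30, 50, 94, 99, 5, 15, 23]
Insert 5: [5, 30, 50, 94, 99, 15, 23]
Insert 15: [5, 15, 30, 50, 94, 99, 23]
Insert 23: [5, 15, 23, 30, 50, 94, 99]

Sorted: [5, 15, 23, 30, 50, 94, 99]


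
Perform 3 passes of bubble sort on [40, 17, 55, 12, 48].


Initial: [40, 17, 55, 12, 48]
Pass 1: [17, 40, 12, 48, 55] (3 swaps)
Pass 2: [17, 12, 40, 48, 55] (1 swaps)
Pass 3: [12, 17, 40, 48, 55] (1 swaps)

After 3 passes: [12, 17, 40, 48, 55]


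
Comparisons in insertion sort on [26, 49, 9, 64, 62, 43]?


Algorithm: insertion sort
Input: [26, 49, 9, 64, 62, 43]
Sorted: [9, 26, 43, 49, 62, 64]

10


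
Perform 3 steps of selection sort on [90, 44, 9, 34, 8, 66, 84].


Initial: [90, 44, 9, 34, 8, 66, 84]
Step 1: min=8 at 4
  Swap: [8, 44, 9, 34, 90, 66, 84]
Step 2: min=9 at 2
  Swap: [8, 9, 44, 34, 90, 66, 84]
Step 3: min=34 at 3
  Swap: [8, 9, 34, 44, 90, 66, 84]

After 3 steps: [8, 9, 34, 44, 90, 66, 84]


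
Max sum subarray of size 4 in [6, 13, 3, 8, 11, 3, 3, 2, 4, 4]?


[0:4]: 30
[1:5]: 35
[2:6]: 25
[3:7]: 25
[4:8]: 19
[5:9]: 12
[6:10]: 13

Max: 35 at [1:5]


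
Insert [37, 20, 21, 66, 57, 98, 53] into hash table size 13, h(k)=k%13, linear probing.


Insert 37: h=11 -> slot 11
Insert 20: h=7 -> slot 7
Insert 21: h=8 -> slot 8
Insert 66: h=1 -> slot 1
Insert 57: h=5 -> slot 5
Insert 98: h=7, 2 probes -> slot 9
Insert 53: h=1, 1 probes -> slot 2

Table: [None, 66, 53, None, None, 57, None, 20, 21, 98, None, 37, None]


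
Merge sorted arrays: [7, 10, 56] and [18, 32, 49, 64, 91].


Take 7 from A
Take 10 from A
Take 18 from B
Take 32 from B
Take 49 from B
Take 56 from A

Merged: [7, 10, 18, 32, 49, 56, 64, 91]


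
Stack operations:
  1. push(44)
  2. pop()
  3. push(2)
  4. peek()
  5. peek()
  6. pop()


push(44) -> [44]
pop()->44, []
push(2) -> [2]
peek()->2
peek()->2
pop()->2, []

Final stack: []


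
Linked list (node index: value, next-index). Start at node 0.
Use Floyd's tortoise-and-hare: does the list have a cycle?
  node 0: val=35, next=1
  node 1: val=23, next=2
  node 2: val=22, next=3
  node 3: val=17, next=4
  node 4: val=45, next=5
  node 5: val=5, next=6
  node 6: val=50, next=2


Floyd's tortoise (slow, +1) and hare (fast, +2):
  init: slow=0, fast=0
  step 1: slow=1, fast=2
  step 2: slow=2, fast=4
  step 3: slow=3, fast=6
  step 4: slow=4, fast=3
  step 5: slow=5, fast=5
  slow == fast at node 5: cycle detected

Cycle: yes


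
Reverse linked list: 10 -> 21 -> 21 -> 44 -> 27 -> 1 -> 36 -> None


Step 1: curr=10, set curr.next=prev(None) | reversed so far: 10
Step 2: curr=21, set curr.next=prev(10) | reversed so far: 21 -> 10
Step 3: curr=21, set curr.next=prev(21) | reversed so far: 21 -> 21 -> 10
Step 4: curr=44, set curr.next=prev(21) | reversed so far: 44 -> 21 -> 21 -> 10
Step 5: curr=27, set curr.next=prev(44) | reversed so far: 27 -> 44 -> 21 -> 21 -> 10
Step 6: curr=1, set curr.next=prev(27) | reversed so far: 1 -> 27 -> 44 -> 21 -> 21 -> 10
Step 7: curr=36, set curr.next=prev(1) | reversed so far: 36 -> 1 -> 27 -> 44 -> 21 -> 21 -> 10

36 -> 1 -> 27 -> 44 -> 21 -> 21 -> 10 -> None


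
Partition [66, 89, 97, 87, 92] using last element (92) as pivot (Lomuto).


Pivot: 92
  66 <= 92: advance i (no swap)
  89 <= 92: advance i (no swap)
  87 <= 92: swap -> [66, 89, 87, 97, 92]
Place pivot at 3: [66, 89, 87, 92, 97]

Partitioned: [66, 89, 87, 92, 97]


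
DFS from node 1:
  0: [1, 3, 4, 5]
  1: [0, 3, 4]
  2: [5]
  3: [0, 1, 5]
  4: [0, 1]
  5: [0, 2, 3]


Visit 1, push [4, 3, 0]
Visit 0, push [5, 4, 3]
Visit 3, push [5]
Visit 5, push [2]
Visit 2, push []
Visit 4, push []

DFS order: [1, 0, 3, 5, 2, 4]


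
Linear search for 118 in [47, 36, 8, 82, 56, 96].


i=0: 47!=118
i=1: 36!=118
i=2: 8!=118
i=3: 82!=118
i=4: 56!=118
i=5: 96!=118

Not found, 6 comps


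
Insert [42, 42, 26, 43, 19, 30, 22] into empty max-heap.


Insert 42: [42]
Insert 42: [42, 42]
Insert 26: [42, 42, 26]
Insert 43: [43, 42, 26, 42]
Insert 19: [43, 42, 26, 42, 19]
Insert 30: [43, 42, 30, 42, 19, 26]
Insert 22: [43, 42, 30, 42, 19, 26, 22]

Final heap: [43, 42, 30, 42, 19, 26, 22]


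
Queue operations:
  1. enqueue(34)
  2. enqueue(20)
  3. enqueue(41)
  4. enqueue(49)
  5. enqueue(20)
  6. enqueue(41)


enqueue(34) -> [34]
enqueue(20) -> [34, 20]
enqueue(41) -> [34, 20, 41]
enqueue(49) -> [34, 20, 41, 49]
enqueue(20) -> [34, 20, 41, 49, 20]
enqueue(41) -> [34, 20, 41, 49, 20, 41]

Final queue: [34, 20, 41, 49, 20, 41]


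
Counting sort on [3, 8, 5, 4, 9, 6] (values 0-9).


Input: [3, 8, 5, 4, 9, 6]
Counts: [0, 0, 0, 1, 1, 1, 1, 0, 1, 1]

Sorted: [3, 4, 5, 6, 8, 9]


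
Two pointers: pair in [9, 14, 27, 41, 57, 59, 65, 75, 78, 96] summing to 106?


lo=0(9)+hi=9(96)=105
lo=1(14)+hi=9(96)=110
lo=1(14)+hi=8(78)=92
lo=2(27)+hi=8(78)=105
lo=3(41)+hi=8(78)=119
lo=3(41)+hi=7(75)=116
lo=3(41)+hi=6(65)=106

Yes: 41+65=106


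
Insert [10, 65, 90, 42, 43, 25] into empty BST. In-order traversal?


Insert 10: root
Insert 65: R from 10
Insert 90: R from 10 -> R from 65
Insert 42: R from 10 -> L from 65
Insert 43: R from 10 -> L from 65 -> R from 42
Insert 25: R from 10 -> L from 65 -> L from 42

In-order: [10, 25, 42, 43, 65, 90]


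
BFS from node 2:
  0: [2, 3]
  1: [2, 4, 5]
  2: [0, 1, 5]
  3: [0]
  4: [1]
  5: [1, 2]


Visit 2, enqueue [0, 1, 5]
Visit 0, enqueue [3]
Visit 1, enqueue [4]
Visit 5, enqueue []
Visit 3, enqueue []
Visit 4, enqueue []

BFS order: [2, 0, 1, 5, 3, 4]


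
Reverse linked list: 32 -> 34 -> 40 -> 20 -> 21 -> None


Step 1: curr=32, set curr.next=prev(None) | reversed so far: 32
Step 2: curr=34, set curr.next=prev(32) | reversed so far: 34 -> 32
Step 3: curr=40, set curr.next=prev(34) | reversed so far: 40 -> 34 -> 32
Step 4: curr=20, set curr.next=prev(40) | reversed so far: 20 -> 40 -> 34 -> 32
Step 5: curr=21, set curr.next=prev(20) | reversed so far: 21 -> 20 -> 40 -> 34 -> 32

21 -> 20 -> 40 -> 34 -> 32 -> None


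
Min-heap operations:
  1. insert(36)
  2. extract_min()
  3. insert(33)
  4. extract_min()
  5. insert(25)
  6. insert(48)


insert(36) -> [36]
extract_min()->36, []
insert(33) -> [33]
extract_min()->33, []
insert(25) -> [25]
insert(48) -> [25, 48]

Final heap: [25, 48]


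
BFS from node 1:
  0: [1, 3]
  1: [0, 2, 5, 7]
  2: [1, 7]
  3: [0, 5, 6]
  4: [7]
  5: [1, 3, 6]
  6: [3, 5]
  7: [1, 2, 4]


Visit 1, enqueue [0, 2, 5, 7]
Visit 0, enqueue [3]
Visit 2, enqueue []
Visit 5, enqueue [6]
Visit 7, enqueue [4]
Visit 3, enqueue []
Visit 6, enqueue []
Visit 4, enqueue []

BFS order: [1, 0, 2, 5, 7, 3, 6, 4]


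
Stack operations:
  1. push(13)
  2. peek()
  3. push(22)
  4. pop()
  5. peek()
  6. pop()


push(13) -> [13]
peek()->13
push(22) -> [13, 22]
pop()->22, [13]
peek()->13
pop()->13, []

Final stack: []


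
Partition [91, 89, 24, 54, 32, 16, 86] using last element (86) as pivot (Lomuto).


Pivot: 86
  24 <= 86: swap -> [24, 89, 91, 54, 32, 16, 86]
  54 <= 86: swap -> [24, 54, 91, 89, 32, 16, 86]
  32 <= 86: swap -> [24, 54, 32, 89, 91, 16, 86]
  16 <= 86: swap -> [24, 54, 32, 16, 91, 89, 86]
Place pivot at 4: [24, 54, 32, 16, 86, 89, 91]

Partitioned: [24, 54, 32, 16, 86, 89, 91]


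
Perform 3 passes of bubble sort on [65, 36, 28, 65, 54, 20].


Initial: [65, 36, 28, 65, 54, 20]
Pass 1: [36, 28, 65, 54, 20, 65] (4 swaps)
Pass 2: [28, 36, 54, 20, 65, 65] (3 swaps)
Pass 3: [28, 36, 20, 54, 65, 65] (1 swaps)

After 3 passes: [28, 36, 20, 54, 65, 65]


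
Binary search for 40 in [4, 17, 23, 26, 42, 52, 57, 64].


Step 1: lo=0, hi=7, mid=3, val=26
Step 2: lo=4, hi=7, mid=5, val=52
Step 3: lo=4, hi=4, mid=4, val=42

Not found


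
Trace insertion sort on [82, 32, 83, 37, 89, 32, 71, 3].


Initial: [82, 32, 83, 37, 89, 32, 71, 3]
Insert 32: [32, 82, 83, 37, 89, 32, 71, 3]
Insert 83: [32, 82, 83, 37, 89, 32, 71, 3]
Insert 37: [32, 37, 82, 83, 89, 32, 71, 3]
Insert 89: [32, 37, 82, 83, 89, 32, 71, 3]
Insert 32: [32, 32, 37, 82, 83, 89, 71, 3]
Insert 71: [32, 32, 37, 71, 82, 83, 89, 3]
Insert 3: [3, 32, 32, 37, 71, 82, 83, 89]

Sorted: [3, 32, 32, 37, 71, 82, 83, 89]


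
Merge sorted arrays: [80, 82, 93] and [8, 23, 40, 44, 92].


Take 8 from B
Take 23 from B
Take 40 from B
Take 44 from B
Take 80 from A
Take 82 from A
Take 92 from B

Merged: [8, 23, 40, 44, 80, 82, 92, 93]


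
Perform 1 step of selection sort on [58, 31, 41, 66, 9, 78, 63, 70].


Initial: [58, 31, 41, 66, 9, 78, 63, 70]
Step 1: min=9 at 4
  Swap: [9, 31, 41, 66, 58, 78, 63, 70]

After 1 step: [9, 31, 41, 66, 58, 78, 63, 70]


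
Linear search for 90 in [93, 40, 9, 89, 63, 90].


i=0: 93!=90
i=1: 40!=90
i=2: 9!=90
i=3: 89!=90
i=4: 63!=90
i=5: 90==90 found!

Found at 5, 6 comps


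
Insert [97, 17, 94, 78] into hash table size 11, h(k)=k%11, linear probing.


Insert 97: h=9 -> slot 9
Insert 17: h=6 -> slot 6
Insert 94: h=6, 1 probes -> slot 7
Insert 78: h=1 -> slot 1

Table: [None, 78, None, None, None, None, 17, 94, None, 97, None]


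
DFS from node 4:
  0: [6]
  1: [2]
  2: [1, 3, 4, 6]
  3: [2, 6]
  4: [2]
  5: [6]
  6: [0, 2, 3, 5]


Visit 4, push [2]
Visit 2, push [6, 3, 1]
Visit 1, push []
Visit 3, push [6]
Visit 6, push [5, 0]
Visit 0, push []
Visit 5, push []

DFS order: [4, 2, 1, 3, 6, 0, 5]


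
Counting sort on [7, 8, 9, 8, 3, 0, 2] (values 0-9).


Input: [7, 8, 9, 8, 3, 0, 2]
Counts: [1, 0, 1, 1, 0, 0, 0, 1, 2, 1]

Sorted: [0, 2, 3, 7, 8, 8, 9]


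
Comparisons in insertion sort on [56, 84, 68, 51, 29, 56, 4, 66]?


Algorithm: insertion sort
Input: [56, 84, 68, 51, 29, 56, 4, 66]
Sorted: [4, 29, 51, 56, 56, 66, 68, 84]

22


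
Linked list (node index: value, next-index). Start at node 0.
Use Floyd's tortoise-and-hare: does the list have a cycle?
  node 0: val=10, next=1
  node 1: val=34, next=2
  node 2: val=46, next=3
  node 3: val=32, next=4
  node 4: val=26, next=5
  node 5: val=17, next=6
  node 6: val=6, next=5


Floyd's tortoise (slow, +1) and hare (fast, +2):
  init: slow=0, fast=0
  step 1: slow=1, fast=2
  step 2: slow=2, fast=4
  step 3: slow=3, fast=6
  step 4: slow=4, fast=6
  step 5: slow=5, fast=6
  step 6: slow=6, fast=6
  slow == fast at node 6: cycle detected

Cycle: yes


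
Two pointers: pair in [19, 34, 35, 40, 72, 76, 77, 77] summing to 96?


lo=0(19)+hi=7(77)=96

Yes: 19+77=96


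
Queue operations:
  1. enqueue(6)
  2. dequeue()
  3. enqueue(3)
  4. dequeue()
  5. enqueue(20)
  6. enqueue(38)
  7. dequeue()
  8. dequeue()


enqueue(6) -> [6]
dequeue()->6, []
enqueue(3) -> [3]
dequeue()->3, []
enqueue(20) -> [20]
enqueue(38) -> [20, 38]
dequeue()->20, [38]
dequeue()->38, []

Final queue: []


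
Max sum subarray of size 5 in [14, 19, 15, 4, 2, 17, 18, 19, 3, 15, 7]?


[0:5]: 54
[1:6]: 57
[2:7]: 56
[3:8]: 60
[4:9]: 59
[5:10]: 72
[6:11]: 62

Max: 72 at [5:10]


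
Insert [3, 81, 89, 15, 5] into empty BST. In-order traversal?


Insert 3: root
Insert 81: R from 3
Insert 89: R from 3 -> R from 81
Insert 15: R from 3 -> L from 81
Insert 5: R from 3 -> L from 81 -> L from 15

In-order: [3, 5, 15, 81, 89]


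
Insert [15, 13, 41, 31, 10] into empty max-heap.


Insert 15: [15]
Insert 13: [15, 13]
Insert 41: [41, 13, 15]
Insert 31: [41, 31, 15, 13]
Insert 10: [41, 31, 15, 13, 10]

Final heap: [41, 31, 15, 13, 10]


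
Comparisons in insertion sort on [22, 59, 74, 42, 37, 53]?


Algorithm: insertion sort
Input: [22, 59, 74, 42, 37, 53]
Sorted: [22, 37, 42, 53, 59, 74]

12


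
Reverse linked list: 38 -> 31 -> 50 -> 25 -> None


Step 1: curr=38, set curr.next=prev(None) | reversed so far: 38
Step 2: curr=31, set curr.next=prev(38) | reversed so far: 31 -> 38
Step 3: curr=50, set curr.next=prev(31) | reversed so far: 50 -> 31 -> 38
Step 4: curr=25, set curr.next=prev(50) | reversed so far: 25 -> 50 -> 31 -> 38

25 -> 50 -> 31 -> 38 -> None


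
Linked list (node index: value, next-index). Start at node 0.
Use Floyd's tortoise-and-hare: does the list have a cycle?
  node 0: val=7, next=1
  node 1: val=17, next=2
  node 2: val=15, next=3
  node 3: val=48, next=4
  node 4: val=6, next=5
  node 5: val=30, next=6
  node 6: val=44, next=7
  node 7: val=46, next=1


Floyd's tortoise (slow, +1) and hare (fast, +2):
  init: slow=0, fast=0
  step 1: slow=1, fast=2
  step 2: slow=2, fast=4
  step 3: slow=3, fast=6
  step 4: slow=4, fast=1
  step 5: slow=5, fast=3
  step 6: slow=6, fast=5
  step 7: slow=7, fast=7
  slow == fast at node 7: cycle detected

Cycle: yes


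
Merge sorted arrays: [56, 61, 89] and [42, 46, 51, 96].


Take 42 from B
Take 46 from B
Take 51 from B
Take 56 from A
Take 61 from A
Take 89 from A

Merged: [42, 46, 51, 56, 61, 89, 96]


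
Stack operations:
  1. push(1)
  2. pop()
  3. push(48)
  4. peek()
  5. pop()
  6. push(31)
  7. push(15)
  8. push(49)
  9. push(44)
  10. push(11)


push(1) -> [1]
pop()->1, []
push(48) -> [48]
peek()->48
pop()->48, []
push(31) -> [31]
push(15) -> [31, 15]
push(49) -> [31, 15, 49]
push(44) -> [31, 15, 49, 44]
push(11) -> [31, 15, 49, 44, 11]

Final stack: [31, 15, 49, 44, 11]


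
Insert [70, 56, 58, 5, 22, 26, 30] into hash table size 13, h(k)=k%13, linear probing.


Insert 70: h=5 -> slot 5
Insert 56: h=4 -> slot 4
Insert 58: h=6 -> slot 6
Insert 5: h=5, 2 probes -> slot 7
Insert 22: h=9 -> slot 9
Insert 26: h=0 -> slot 0
Insert 30: h=4, 4 probes -> slot 8

Table: [26, None, None, None, 56, 70, 58, 5, 30, 22, None, None, None]


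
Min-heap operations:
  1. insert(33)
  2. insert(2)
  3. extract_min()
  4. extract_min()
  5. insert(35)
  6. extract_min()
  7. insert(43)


insert(33) -> [33]
insert(2) -> [2, 33]
extract_min()->2, [33]
extract_min()->33, []
insert(35) -> [35]
extract_min()->35, []
insert(43) -> [43]

Final heap: [43]


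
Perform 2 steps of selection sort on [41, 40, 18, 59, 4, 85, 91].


Initial: [41, 40, 18, 59, 4, 85, 91]
Step 1: min=4 at 4
  Swap: [4, 40, 18, 59, 41, 85, 91]
Step 2: min=18 at 2
  Swap: [4, 18, 40, 59, 41, 85, 91]

After 2 steps: [4, 18, 40, 59, 41, 85, 91]


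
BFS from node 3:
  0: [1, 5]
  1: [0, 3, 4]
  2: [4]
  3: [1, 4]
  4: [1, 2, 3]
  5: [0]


Visit 3, enqueue [1, 4]
Visit 1, enqueue [0]
Visit 4, enqueue [2]
Visit 0, enqueue [5]
Visit 2, enqueue []
Visit 5, enqueue []

BFS order: [3, 1, 4, 0, 2, 5]


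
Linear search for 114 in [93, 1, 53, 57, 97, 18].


i=0: 93!=114
i=1: 1!=114
i=2: 53!=114
i=3: 57!=114
i=4: 97!=114
i=5: 18!=114

Not found, 6 comps


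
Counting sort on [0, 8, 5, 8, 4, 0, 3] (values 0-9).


Input: [0, 8, 5, 8, 4, 0, 3]
Counts: [2, 0, 0, 1, 1, 1, 0, 0, 2, 0]

Sorted: [0, 0, 3, 4, 5, 8, 8]


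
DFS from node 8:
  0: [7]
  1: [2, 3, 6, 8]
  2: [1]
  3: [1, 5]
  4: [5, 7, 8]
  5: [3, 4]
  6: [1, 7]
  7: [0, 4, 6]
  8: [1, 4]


Visit 8, push [4, 1]
Visit 1, push [6, 3, 2]
Visit 2, push []
Visit 3, push [5]
Visit 5, push [4]
Visit 4, push [7]
Visit 7, push [6, 0]
Visit 0, push []
Visit 6, push []

DFS order: [8, 1, 2, 3, 5, 4, 7, 0, 6]


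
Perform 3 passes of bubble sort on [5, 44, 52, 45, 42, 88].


Initial: [5, 44, 52, 45, 42, 88]
Pass 1: [5, 44, 45, 42, 52, 88] (2 swaps)
Pass 2: [5, 44, 42, 45, 52, 88] (1 swaps)
Pass 3: [5, 42, 44, 45, 52, 88] (1 swaps)

After 3 passes: [5, 42, 44, 45, 52, 88]


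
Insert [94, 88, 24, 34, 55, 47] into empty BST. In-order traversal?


Insert 94: root
Insert 88: L from 94
Insert 24: L from 94 -> L from 88
Insert 34: L from 94 -> L from 88 -> R from 24
Insert 55: L from 94 -> L from 88 -> R from 24 -> R from 34
Insert 47: L from 94 -> L from 88 -> R from 24 -> R from 34 -> L from 55

In-order: [24, 34, 47, 55, 88, 94]


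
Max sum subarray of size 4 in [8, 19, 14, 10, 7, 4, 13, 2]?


[0:4]: 51
[1:5]: 50
[2:6]: 35
[3:7]: 34
[4:8]: 26

Max: 51 at [0:4]


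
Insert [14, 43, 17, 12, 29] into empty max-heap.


Insert 14: [14]
Insert 43: [43, 14]
Insert 17: [43, 14, 17]
Insert 12: [43, 14, 17, 12]
Insert 29: [43, 29, 17, 12, 14]

Final heap: [43, 29, 17, 12, 14]


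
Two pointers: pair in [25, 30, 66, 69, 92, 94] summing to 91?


lo=0(25)+hi=5(94)=119
lo=0(25)+hi=4(92)=117
lo=0(25)+hi=3(69)=94
lo=0(25)+hi=2(66)=91

Yes: 25+66=91


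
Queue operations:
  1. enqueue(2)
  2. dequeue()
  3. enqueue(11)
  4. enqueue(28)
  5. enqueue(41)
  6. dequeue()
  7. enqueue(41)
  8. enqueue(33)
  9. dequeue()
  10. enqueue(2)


enqueue(2) -> [2]
dequeue()->2, []
enqueue(11) -> [11]
enqueue(28) -> [11, 28]
enqueue(41) -> [11, 28, 41]
dequeue()->11, [28, 41]
enqueue(41) -> [28, 41, 41]
enqueue(33) -> [28, 41, 41, 33]
dequeue()->28, [41, 41, 33]
enqueue(2) -> [41, 41, 33, 2]

Final queue: [41, 41, 33, 2]


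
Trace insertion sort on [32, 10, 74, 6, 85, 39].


Initial: [32, 10, 74, 6, 85, 39]
Insert 10: [10, 32, 74, 6, 85, 39]
Insert 74: [10, 32, 74, 6, 85, 39]
Insert 6: [6, 10, 32, 74, 85, 39]
Insert 85: [6, 10, 32, 74, 85, 39]
Insert 39: [6, 10, 32, 39, 74, 85]

Sorted: [6, 10, 32, 39, 74, 85]


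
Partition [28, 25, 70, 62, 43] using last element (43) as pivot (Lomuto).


Pivot: 43
  28 <= 43: advance i (no swap)
  25 <= 43: advance i (no swap)
Place pivot at 2: [28, 25, 43, 62, 70]

Partitioned: [28, 25, 43, 62, 70]


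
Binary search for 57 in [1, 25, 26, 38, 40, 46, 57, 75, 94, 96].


Step 1: lo=0, hi=9, mid=4, val=40
Step 2: lo=5, hi=9, mid=7, val=75
Step 3: lo=5, hi=6, mid=5, val=46
Step 4: lo=6, hi=6, mid=6, val=57

Found at index 6


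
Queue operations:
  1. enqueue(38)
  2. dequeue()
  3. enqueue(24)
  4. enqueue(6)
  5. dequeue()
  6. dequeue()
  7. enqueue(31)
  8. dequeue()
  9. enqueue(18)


enqueue(38) -> [38]
dequeue()->38, []
enqueue(24) -> [24]
enqueue(6) -> [24, 6]
dequeue()->24, [6]
dequeue()->6, []
enqueue(31) -> [31]
dequeue()->31, []
enqueue(18) -> [18]

Final queue: [18]


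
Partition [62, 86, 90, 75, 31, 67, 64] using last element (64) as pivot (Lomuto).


Pivot: 64
  62 <= 64: advance i (no swap)
  31 <= 64: swap -> [62, 31, 90, 75, 86, 67, 64]
Place pivot at 2: [62, 31, 64, 75, 86, 67, 90]

Partitioned: [62, 31, 64, 75, 86, 67, 90]


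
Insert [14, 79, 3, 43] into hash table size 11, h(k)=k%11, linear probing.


Insert 14: h=3 -> slot 3
Insert 79: h=2 -> slot 2
Insert 3: h=3, 1 probes -> slot 4
Insert 43: h=10 -> slot 10

Table: [None, None, 79, 14, 3, None, None, None, None, None, 43]


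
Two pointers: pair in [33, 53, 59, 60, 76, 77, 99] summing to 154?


lo=0(33)+hi=6(99)=132
lo=1(53)+hi=6(99)=152
lo=2(59)+hi=6(99)=158
lo=2(59)+hi=5(77)=136
lo=3(60)+hi=5(77)=137
lo=4(76)+hi=5(77)=153

No pair found


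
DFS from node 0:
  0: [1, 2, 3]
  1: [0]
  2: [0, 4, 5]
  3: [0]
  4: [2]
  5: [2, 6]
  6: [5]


Visit 0, push [3, 2, 1]
Visit 1, push []
Visit 2, push [5, 4]
Visit 4, push []
Visit 5, push [6]
Visit 6, push []
Visit 3, push []

DFS order: [0, 1, 2, 4, 5, 6, 3]


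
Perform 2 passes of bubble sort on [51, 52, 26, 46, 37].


Initial: [51, 52, 26, 46, 37]
Pass 1: [51, 26, 46, 37, 52] (3 swaps)
Pass 2: [26, 46, 37, 51, 52] (3 swaps)

After 2 passes: [26, 46, 37, 51, 52]


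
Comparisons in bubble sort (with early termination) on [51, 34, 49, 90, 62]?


Algorithm: bubble sort (with early termination)
Input: [51, 34, 49, 90, 62]
Sorted: [34, 49, 51, 62, 90]

7


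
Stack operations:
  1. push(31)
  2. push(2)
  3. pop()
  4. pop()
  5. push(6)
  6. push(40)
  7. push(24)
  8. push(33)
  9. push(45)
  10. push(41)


push(31) -> [31]
push(2) -> [31, 2]
pop()->2, [31]
pop()->31, []
push(6) -> [6]
push(40) -> [6, 40]
push(24) -> [6, 40, 24]
push(33) -> [6, 40, 24, 33]
push(45) -> [6, 40, 24, 33, 45]
push(41) -> [6, 40, 24, 33, 45, 41]

Final stack: [6, 40, 24, 33, 45, 41]


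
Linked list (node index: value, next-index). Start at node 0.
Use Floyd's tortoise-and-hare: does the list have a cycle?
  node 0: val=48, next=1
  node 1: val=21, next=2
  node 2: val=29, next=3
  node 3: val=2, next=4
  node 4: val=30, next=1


Floyd's tortoise (slow, +1) and hare (fast, +2):
  init: slow=0, fast=0
  step 1: slow=1, fast=2
  step 2: slow=2, fast=4
  step 3: slow=3, fast=2
  step 4: slow=4, fast=4
  slow == fast at node 4: cycle detected

Cycle: yes


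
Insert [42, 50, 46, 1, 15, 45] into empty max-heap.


Insert 42: [42]
Insert 50: [50, 42]
Insert 46: [50, 42, 46]
Insert 1: [50, 42, 46, 1]
Insert 15: [50, 42, 46, 1, 15]
Insert 45: [50, 42, 46, 1, 15, 45]

Final heap: [50, 42, 46, 1, 15, 45]


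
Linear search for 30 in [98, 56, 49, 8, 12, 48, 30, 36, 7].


i=0: 98!=30
i=1: 56!=30
i=2: 49!=30
i=3: 8!=30
i=4: 12!=30
i=5: 48!=30
i=6: 30==30 found!

Found at 6, 7 comps


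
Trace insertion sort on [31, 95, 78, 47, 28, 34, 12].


Initial: [31, 95, 78, 47, 28, 34, 12]
Insert 95: [31, 95, 78, 47, 28, 34, 12]
Insert 78: [31, 78, 95, 47, 28, 34, 12]
Insert 47: [31, 47, 78, 95, 28, 34, 12]
Insert 28: [28, 31, 47, 78, 95, 34, 12]
Insert 34: [28, 31, 34, 47, 78, 95, 12]
Insert 12: [12, 28, 31, 34, 47, 78, 95]

Sorted: [12, 28, 31, 34, 47, 78, 95]


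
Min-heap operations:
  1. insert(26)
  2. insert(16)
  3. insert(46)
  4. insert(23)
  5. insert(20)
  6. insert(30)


insert(26) -> [26]
insert(16) -> [16, 26]
insert(46) -> [16, 26, 46]
insert(23) -> [16, 23, 46, 26]
insert(20) -> [16, 20, 46, 26, 23]
insert(30) -> [16, 20, 30, 26, 23, 46]

Final heap: [16, 20, 30, 26, 23, 46]


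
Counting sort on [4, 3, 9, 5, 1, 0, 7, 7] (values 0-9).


Input: [4, 3, 9, 5, 1, 0, 7, 7]
Counts: [1, 1, 0, 1, 1, 1, 0, 2, 0, 1]

Sorted: [0, 1, 3, 4, 5, 7, 7, 9]


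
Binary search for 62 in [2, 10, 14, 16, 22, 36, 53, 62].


Step 1: lo=0, hi=7, mid=3, val=16
Step 2: lo=4, hi=7, mid=5, val=36
Step 3: lo=6, hi=7, mid=6, val=53
Step 4: lo=7, hi=7, mid=7, val=62

Found at index 7
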